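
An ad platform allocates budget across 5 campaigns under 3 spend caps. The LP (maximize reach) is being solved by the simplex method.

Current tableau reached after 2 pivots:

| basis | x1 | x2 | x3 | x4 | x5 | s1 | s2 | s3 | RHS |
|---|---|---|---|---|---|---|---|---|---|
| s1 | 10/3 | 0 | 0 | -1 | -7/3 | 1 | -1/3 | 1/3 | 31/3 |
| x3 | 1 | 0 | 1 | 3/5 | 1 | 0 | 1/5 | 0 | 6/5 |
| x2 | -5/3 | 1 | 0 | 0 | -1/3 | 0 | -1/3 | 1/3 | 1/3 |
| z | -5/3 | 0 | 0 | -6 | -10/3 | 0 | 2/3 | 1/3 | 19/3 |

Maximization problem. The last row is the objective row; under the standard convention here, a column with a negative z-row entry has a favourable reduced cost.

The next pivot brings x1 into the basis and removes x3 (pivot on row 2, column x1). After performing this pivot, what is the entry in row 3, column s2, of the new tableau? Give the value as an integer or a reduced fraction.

0

Pivot element is row 2, column x1: 1.
Normalize row 2: new (row 2, s2) = (1/5)/1 = 1/5.
row 3 ← row 3 − (-5/3)·(new row 2): -1/3 − (-5/3)·(1/5) = 0.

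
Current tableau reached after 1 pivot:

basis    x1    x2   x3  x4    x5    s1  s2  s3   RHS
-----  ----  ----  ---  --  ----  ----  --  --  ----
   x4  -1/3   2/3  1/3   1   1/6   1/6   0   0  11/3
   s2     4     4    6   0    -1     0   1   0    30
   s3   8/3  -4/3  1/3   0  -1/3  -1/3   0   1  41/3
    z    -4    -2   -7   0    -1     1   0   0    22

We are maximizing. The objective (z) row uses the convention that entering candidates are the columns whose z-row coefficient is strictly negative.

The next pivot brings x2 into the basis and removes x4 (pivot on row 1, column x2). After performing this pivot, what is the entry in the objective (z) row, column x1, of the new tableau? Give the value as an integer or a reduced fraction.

-5

Pivot element is row 1, column x2: 2/3.
Normalize row 1: new (row 1, x1) = (-1/3)/(2/3) = -1/2.
z-row ← z-row − (-2)·(new row 1): -4 − (-2)·(-1/2) = -5.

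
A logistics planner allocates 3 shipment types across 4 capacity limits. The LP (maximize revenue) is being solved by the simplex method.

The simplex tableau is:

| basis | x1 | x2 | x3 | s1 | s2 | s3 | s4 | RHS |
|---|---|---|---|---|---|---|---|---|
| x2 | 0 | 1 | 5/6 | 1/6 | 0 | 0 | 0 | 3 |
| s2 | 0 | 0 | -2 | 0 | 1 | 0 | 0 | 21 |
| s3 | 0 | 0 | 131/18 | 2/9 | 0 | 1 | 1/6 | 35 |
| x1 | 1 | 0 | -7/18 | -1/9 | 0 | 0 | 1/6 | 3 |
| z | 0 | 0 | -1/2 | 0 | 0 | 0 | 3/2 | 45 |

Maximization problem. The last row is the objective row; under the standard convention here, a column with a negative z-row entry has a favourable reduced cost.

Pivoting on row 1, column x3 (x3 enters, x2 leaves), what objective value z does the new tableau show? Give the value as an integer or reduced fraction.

234/5

Minimum ratio for x3: 3/(5/6) = 18/5.
z changes by −(z-row coeff of x3)·ratio = −(-1/2)·(18/5) = 9/5.
New z = 45 + (9/5) = 234/5.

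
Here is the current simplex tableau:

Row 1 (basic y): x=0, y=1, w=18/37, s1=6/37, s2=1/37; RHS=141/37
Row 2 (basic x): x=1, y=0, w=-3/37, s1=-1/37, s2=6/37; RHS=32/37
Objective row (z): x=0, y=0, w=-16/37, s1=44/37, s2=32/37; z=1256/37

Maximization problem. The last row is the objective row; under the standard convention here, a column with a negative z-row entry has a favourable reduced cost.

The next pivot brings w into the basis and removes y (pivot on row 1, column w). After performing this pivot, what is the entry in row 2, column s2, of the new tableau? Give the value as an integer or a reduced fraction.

1/6

Pivot element is row 1, column w: 18/37.
Normalize row 1: new (row 1, s2) = (1/37)/(18/37) = 1/18.
row 2 ← row 2 − (-3/37)·(new row 1): 6/37 − (-3/37)·(1/18) = 1/6.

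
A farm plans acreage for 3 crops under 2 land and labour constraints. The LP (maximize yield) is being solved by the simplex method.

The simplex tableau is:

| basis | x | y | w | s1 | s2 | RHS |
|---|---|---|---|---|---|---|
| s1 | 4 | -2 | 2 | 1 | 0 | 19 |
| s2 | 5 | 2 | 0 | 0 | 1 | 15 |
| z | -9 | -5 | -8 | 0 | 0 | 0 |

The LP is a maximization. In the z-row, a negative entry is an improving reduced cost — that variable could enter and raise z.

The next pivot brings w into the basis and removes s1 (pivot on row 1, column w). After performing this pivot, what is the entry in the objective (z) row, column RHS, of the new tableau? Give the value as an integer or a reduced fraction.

76

Pivot element is row 1, column w: 2.
Normalize row 1: new (row 1, RHS) = 19/2 = 19/2.
z-row ← z-row − (-8)·(new row 1): 0 − (-8)·(19/2) = 76.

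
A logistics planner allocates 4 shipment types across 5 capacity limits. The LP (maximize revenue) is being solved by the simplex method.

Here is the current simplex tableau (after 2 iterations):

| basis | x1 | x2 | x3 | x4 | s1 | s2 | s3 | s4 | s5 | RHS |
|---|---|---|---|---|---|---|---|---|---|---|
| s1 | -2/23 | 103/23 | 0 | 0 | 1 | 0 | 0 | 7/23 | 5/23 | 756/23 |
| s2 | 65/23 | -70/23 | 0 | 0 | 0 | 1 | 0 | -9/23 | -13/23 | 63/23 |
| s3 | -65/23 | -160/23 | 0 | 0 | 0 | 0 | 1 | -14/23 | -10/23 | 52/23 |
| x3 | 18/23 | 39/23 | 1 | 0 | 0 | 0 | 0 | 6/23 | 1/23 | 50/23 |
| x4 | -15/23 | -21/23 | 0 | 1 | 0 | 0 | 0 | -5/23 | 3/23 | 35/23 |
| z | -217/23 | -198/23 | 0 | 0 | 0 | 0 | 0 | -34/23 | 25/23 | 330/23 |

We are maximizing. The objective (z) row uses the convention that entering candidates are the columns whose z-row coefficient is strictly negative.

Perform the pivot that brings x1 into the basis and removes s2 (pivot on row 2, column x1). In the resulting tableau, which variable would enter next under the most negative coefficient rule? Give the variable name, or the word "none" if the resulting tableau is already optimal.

x2

Pivot element 65/23. New z-row = old z-row − (-217/23)·(row 2/(65/23)).
Updated z-row coefficients: x1: 0, x2: -244/13, x3: 0, x4: 0, s1: 0, s2: 217/65, s3: 0, s4: -181/65, s5: -4/5.
The most negative is -244/13 in column x2, so x2 would enter next.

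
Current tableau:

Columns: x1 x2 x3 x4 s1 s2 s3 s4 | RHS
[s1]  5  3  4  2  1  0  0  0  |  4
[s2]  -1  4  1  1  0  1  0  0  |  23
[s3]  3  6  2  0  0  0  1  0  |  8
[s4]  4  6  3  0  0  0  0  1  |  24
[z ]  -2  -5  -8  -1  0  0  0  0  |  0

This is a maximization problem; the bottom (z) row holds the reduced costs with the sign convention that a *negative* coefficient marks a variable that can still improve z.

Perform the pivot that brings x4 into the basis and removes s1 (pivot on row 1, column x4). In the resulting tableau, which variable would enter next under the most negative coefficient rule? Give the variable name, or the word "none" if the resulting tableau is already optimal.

Pivot element 2. New z-row = old z-row − (-1)·(row 1/2).
Updated z-row coefficients: x1: 1/2, x2: -7/2, x3: -6, x4: 0, s1: 1/2, s2: 0, s3: 0, s4: 0.
The most negative is -6 in column x3, so x3 would enter next.

x3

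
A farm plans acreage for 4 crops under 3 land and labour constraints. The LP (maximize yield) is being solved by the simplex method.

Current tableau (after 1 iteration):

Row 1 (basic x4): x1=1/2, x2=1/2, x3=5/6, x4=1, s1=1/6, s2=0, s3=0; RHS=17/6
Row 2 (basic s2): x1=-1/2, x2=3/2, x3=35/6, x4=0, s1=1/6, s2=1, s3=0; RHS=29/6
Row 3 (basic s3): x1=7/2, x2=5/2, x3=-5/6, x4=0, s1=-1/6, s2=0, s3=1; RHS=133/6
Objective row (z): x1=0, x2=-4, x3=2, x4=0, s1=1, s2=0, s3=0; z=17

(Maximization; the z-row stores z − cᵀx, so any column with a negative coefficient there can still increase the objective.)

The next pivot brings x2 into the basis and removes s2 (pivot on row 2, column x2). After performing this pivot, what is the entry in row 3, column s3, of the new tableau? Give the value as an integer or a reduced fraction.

1

Pivot element is row 2, column x2: 3/2.
Normalize row 2: new (row 2, s3) = 0/(3/2) = 0.
row 3 ← row 3 − (5/2)·(new row 2): 1 − (5/2)·0 = 1.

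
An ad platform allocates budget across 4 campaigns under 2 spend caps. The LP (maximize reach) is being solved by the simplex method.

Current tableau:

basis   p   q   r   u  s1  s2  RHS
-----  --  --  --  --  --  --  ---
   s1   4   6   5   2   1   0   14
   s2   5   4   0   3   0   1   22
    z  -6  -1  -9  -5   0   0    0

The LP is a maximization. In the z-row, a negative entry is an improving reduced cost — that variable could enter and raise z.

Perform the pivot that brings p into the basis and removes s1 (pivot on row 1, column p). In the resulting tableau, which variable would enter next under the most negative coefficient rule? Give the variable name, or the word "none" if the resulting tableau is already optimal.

u

Pivot element 4. New z-row = old z-row − (-6)·(row 1/4).
Updated z-row coefficients: p: 0, q: 8, r: -3/2, u: -2, s1: 3/2, s2: 0.
The most negative is -2 in column u, so u would enter next.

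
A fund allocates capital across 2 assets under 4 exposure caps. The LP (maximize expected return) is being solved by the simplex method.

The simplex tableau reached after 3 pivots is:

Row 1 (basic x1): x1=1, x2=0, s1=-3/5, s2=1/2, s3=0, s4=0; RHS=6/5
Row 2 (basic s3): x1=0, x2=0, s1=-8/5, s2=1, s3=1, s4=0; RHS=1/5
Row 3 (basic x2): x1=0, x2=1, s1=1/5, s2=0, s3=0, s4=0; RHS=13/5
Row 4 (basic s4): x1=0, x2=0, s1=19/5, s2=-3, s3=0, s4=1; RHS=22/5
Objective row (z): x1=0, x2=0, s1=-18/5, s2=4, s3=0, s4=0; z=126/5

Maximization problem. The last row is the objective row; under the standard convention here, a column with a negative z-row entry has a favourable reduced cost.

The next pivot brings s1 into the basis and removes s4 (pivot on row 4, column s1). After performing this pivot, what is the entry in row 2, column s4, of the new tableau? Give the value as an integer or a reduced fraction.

Pivot element is row 4, column s1: 19/5.
Normalize row 4: new (row 4, s4) = 1/(19/5) = 5/19.
row 2 ← row 2 − (-8/5)·(new row 4): 0 − (-8/5)·(5/19) = 8/19.

8/19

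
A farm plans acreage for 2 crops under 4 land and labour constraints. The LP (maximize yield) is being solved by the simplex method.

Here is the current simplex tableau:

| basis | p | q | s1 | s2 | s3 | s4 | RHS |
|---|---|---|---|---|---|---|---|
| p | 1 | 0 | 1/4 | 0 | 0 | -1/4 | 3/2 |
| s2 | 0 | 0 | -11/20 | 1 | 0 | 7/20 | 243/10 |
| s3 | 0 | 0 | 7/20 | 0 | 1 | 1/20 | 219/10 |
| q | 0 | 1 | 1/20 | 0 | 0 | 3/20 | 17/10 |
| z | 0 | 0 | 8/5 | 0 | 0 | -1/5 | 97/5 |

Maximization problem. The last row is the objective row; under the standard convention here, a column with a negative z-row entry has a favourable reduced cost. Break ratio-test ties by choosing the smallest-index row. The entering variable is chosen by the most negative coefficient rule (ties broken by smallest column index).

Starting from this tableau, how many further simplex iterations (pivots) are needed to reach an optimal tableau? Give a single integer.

pivot: s4 in, q out → z = 65/3
No improving column remains; optimal.

1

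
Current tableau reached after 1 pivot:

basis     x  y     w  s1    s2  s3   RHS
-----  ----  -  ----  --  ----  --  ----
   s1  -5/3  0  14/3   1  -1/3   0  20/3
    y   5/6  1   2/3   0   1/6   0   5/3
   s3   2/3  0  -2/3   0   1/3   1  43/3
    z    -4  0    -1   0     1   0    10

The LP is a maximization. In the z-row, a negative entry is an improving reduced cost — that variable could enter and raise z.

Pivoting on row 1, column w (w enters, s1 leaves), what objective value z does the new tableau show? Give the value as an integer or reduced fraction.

Minimum ratio for w: (20/3)/(14/3) = 10/7.
z changes by −(z-row coeff of w)·ratio = −(-1)·(10/7) = 10/7.
New z = 10 + (10/7) = 80/7.

80/7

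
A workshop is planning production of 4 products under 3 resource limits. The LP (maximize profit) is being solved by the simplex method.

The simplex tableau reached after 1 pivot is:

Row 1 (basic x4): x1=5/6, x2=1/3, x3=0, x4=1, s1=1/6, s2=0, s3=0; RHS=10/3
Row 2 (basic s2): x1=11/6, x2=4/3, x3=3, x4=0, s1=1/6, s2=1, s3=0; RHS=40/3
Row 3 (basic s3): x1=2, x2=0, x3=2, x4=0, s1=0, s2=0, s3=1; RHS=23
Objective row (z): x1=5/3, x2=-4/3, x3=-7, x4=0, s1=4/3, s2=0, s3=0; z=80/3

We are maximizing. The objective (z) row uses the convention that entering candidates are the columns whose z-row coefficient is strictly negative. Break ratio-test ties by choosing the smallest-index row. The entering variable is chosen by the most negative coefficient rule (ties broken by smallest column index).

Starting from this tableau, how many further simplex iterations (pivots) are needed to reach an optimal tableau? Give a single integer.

pivot: x3 in, s2 out → z = 520/9
No improving column remains; optimal.

1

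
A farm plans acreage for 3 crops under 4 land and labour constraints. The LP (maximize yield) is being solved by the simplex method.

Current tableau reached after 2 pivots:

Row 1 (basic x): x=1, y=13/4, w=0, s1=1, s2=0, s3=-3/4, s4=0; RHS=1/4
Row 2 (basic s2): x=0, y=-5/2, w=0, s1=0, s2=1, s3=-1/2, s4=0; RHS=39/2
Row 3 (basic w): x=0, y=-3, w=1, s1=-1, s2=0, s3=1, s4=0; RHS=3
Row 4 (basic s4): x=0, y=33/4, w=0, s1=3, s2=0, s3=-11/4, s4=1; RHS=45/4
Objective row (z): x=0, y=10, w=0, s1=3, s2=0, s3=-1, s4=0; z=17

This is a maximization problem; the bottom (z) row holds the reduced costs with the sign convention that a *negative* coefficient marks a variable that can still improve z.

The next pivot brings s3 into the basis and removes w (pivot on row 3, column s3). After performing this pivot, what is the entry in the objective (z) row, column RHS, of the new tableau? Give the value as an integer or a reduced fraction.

Pivot element is row 3, column s3: 1.
Normalize row 3: new (row 3, RHS) = 3/1 = 3.
z-row ← z-row − (-1)·(new row 3): 17 − (-1)·3 = 20.

20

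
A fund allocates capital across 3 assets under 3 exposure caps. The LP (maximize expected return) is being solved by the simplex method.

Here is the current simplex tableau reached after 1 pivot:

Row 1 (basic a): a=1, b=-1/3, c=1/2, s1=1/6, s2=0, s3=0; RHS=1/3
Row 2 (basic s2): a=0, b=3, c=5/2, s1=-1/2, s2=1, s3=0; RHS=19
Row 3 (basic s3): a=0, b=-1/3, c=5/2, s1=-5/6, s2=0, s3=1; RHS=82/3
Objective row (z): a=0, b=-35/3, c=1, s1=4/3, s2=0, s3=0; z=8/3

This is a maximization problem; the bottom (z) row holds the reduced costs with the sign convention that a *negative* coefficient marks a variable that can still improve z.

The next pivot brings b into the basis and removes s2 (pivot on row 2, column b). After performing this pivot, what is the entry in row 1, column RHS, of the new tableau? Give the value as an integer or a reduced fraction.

Pivot element is row 2, column b: 3.
Normalize row 2: new (row 2, RHS) = 19/3 = 19/3.
row 1 ← row 1 − (-1/3)·(new row 2): 1/3 − (-1/3)·(19/3) = 22/9.

22/9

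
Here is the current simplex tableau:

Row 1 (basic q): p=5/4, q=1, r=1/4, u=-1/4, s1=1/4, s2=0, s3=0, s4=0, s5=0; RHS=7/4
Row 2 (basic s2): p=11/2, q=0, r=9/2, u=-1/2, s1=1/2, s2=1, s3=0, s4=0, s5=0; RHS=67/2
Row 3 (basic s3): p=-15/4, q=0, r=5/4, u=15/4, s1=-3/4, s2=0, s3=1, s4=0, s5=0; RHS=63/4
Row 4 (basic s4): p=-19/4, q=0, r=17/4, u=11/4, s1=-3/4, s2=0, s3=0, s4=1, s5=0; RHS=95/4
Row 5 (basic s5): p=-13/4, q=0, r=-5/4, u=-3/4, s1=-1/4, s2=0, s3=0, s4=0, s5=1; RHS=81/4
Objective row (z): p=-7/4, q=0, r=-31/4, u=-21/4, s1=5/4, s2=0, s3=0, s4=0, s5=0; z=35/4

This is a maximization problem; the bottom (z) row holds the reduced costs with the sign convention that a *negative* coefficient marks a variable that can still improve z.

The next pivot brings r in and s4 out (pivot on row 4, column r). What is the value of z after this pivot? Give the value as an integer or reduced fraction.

885/17

Minimum ratio for r: (95/4)/(17/4) = 95/17.
z changes by −(z-row coeff of r)·ratio = −(-31/4)·(95/17) = 2945/68.
New z = 35/4 + (2945/68) = 885/17.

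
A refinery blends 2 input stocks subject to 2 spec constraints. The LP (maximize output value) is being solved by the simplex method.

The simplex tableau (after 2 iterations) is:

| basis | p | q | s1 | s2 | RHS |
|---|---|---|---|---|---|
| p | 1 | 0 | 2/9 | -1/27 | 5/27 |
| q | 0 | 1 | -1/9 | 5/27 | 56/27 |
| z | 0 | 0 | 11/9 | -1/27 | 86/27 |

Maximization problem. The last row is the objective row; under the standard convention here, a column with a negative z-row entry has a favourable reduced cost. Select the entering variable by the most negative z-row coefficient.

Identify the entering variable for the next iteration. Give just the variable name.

Objective-row coefficients: p: 0, q: 0, s1: 11/9, s2: -1/27.
The most negative is -1/27 in column s2, so s2 enters.

s2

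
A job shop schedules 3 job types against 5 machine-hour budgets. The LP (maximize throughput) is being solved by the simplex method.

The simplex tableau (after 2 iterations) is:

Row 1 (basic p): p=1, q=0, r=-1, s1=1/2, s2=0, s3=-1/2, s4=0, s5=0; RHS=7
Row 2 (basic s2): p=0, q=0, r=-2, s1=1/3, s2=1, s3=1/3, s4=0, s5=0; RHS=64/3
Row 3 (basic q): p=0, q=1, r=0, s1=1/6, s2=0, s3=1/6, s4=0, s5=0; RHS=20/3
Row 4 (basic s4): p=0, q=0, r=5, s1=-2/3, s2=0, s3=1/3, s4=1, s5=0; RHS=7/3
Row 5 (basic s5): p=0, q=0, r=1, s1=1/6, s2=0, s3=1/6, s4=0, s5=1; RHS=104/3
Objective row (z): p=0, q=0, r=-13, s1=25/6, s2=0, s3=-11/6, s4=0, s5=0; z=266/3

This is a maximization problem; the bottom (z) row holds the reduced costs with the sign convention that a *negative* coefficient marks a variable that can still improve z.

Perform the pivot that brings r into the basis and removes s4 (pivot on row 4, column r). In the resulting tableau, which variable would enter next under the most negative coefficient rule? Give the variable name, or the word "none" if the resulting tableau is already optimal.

s3

Pivot element 5. New z-row = old z-row − (-13)·(row 4/5).
Updated z-row coefficients: p: 0, q: 0, r: 0, s1: 73/30, s2: 0, s3: -29/30, s4: 13/5, s5: 0.
The most negative is -29/30 in column s3, so s3 would enter next.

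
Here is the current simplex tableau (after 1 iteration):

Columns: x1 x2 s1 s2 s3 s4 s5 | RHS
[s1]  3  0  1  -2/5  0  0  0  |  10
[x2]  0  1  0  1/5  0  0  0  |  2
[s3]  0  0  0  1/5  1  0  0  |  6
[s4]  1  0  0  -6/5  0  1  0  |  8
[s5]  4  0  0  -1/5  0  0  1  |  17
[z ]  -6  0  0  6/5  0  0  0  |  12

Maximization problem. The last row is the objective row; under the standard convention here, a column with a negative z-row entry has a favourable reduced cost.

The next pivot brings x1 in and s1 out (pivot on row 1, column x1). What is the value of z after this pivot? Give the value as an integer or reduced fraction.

32

Minimum ratio for x1: 10/3 = 10/3.
z changes by −(z-row coeff of x1)·ratio = −(-6)·(10/3) = 20.
New z = 12 + 20 = 32.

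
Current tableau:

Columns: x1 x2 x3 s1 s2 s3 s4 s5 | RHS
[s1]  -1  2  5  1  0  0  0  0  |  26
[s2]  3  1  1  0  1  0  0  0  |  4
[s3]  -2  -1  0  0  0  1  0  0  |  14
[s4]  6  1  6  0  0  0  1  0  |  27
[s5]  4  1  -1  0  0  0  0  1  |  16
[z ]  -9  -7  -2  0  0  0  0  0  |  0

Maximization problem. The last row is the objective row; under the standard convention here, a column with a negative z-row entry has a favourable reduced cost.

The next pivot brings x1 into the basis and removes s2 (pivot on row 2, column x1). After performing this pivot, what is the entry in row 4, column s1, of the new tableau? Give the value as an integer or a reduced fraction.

0

Pivot element is row 2, column x1: 3.
Normalize row 2: new (row 2, s1) = 0/3 = 0.
row 4 ← row 4 − 6·(new row 2): 0 − 6·0 = 0.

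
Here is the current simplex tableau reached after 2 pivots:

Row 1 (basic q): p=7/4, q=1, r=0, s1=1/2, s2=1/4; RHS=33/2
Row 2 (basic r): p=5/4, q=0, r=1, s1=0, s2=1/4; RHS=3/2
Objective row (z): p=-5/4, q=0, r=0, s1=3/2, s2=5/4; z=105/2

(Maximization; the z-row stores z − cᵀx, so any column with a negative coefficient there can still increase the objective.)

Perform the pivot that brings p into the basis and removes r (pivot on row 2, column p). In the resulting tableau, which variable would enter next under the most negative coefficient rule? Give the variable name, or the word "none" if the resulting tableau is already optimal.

Pivot element 5/4. New z-row = old z-row − (-5/4)·(row 2/(5/4)).
Updated z-row coefficients: p: 0, q: 0, r: 1, s1: 3/2, s2: 3/2.
No coefficient is strictly negative; the tableau after this pivot is optimal.

none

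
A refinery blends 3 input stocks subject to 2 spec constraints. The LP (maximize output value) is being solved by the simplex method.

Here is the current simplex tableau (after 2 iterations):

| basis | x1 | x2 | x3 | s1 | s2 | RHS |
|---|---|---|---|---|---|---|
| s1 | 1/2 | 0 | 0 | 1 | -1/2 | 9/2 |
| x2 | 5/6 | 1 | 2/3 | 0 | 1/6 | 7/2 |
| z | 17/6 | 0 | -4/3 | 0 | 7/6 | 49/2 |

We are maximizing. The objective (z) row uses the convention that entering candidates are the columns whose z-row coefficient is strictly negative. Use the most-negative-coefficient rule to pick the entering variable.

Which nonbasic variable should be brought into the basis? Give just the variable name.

x3

Objective-row coefficients: x1: 17/6, x2: 0, x3: -4/3, s1: 0, s2: 7/6.
The most negative is -4/3 in column x3, so x3 enters.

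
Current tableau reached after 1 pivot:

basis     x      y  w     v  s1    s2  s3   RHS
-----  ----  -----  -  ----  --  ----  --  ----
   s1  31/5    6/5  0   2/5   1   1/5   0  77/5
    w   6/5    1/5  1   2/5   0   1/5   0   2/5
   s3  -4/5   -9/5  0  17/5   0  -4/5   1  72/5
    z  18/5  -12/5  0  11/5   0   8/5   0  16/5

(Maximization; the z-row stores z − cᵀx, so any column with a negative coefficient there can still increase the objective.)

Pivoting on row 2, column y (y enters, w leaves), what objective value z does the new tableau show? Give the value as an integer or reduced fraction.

Minimum ratio for y: (2/5)/(1/5) = 2.
z changes by −(z-row coeff of y)·ratio = −(-12/5)·2 = 24/5.
New z = 16/5 + (24/5) = 8.

8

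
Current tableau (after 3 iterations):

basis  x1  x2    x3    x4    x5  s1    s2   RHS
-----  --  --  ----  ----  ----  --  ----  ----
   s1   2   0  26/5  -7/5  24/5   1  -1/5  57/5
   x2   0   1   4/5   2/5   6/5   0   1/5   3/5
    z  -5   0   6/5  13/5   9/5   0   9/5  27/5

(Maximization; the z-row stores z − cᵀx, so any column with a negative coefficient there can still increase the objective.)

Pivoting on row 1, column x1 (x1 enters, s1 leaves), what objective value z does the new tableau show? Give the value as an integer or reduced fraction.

Minimum ratio for x1: (57/5)/2 = 57/10.
z changes by −(z-row coeff of x1)·ratio = −(-5)·(57/10) = 57/2.
New z = 27/5 + (57/2) = 339/10.

339/10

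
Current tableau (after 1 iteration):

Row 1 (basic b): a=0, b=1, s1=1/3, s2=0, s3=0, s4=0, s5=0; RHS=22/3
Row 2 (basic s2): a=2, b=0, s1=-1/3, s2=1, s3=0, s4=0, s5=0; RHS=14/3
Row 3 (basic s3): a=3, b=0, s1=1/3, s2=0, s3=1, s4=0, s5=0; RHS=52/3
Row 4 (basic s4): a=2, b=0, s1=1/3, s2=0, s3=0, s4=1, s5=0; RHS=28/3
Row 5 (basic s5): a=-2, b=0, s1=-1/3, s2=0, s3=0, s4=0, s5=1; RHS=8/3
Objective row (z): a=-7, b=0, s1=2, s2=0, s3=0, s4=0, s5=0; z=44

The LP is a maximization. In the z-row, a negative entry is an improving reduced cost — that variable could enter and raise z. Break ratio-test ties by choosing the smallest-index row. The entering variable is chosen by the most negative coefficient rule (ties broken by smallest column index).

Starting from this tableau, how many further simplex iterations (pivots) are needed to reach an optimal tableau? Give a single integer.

1

pivot: a in, s2 out → z = 181/3
No improving column remains; optimal.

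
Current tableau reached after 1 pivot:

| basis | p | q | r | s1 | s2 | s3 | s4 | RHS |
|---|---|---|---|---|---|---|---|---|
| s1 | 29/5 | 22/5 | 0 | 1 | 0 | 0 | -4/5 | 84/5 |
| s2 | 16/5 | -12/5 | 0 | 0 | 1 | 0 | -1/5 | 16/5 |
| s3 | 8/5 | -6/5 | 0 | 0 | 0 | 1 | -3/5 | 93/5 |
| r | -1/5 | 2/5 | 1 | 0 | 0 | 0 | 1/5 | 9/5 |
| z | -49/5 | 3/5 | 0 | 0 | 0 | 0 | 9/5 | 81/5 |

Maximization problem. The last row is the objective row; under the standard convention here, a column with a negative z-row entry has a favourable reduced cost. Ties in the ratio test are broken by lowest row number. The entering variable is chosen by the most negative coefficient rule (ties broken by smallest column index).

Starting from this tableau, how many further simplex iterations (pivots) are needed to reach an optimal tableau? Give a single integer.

pivot: p in, s2 out → z = 26
pivot: q in, s1 out → z = 1207/35
No improving column remains; optimal.

2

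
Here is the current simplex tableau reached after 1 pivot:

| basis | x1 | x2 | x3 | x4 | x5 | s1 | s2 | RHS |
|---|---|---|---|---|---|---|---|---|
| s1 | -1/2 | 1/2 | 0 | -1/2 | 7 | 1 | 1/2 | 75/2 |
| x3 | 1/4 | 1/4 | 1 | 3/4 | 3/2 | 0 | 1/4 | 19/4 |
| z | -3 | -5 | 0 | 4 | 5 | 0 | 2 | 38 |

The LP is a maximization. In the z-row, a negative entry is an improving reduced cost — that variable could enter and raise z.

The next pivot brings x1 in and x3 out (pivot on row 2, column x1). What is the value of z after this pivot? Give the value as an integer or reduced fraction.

95

Minimum ratio for x1: (19/4)/(1/4) = 19.
z changes by −(z-row coeff of x1)·ratio = −(-3)·19 = 57.
New z = 38 + 57 = 95.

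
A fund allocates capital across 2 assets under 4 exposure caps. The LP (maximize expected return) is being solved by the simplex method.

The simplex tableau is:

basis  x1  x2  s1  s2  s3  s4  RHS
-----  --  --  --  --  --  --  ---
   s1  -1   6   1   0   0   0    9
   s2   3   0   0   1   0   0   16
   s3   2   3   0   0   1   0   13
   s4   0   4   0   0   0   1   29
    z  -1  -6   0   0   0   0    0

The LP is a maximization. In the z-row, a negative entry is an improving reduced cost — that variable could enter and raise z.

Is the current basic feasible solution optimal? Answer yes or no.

no

Column x1 has objective-row coefficient -1, which is negative; an improving pivot exists, so not yet optimal.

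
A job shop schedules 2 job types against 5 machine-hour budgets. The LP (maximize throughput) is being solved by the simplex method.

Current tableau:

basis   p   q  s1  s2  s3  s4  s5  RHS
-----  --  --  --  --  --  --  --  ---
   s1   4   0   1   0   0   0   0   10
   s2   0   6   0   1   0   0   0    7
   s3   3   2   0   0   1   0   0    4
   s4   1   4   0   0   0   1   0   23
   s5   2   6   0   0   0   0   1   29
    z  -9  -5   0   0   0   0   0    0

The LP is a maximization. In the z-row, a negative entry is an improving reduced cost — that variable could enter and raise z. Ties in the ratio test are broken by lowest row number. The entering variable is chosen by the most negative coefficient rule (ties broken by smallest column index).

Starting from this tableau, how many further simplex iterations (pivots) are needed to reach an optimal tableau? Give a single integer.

1

pivot: p in, s3 out → z = 12
No improving column remains; optimal.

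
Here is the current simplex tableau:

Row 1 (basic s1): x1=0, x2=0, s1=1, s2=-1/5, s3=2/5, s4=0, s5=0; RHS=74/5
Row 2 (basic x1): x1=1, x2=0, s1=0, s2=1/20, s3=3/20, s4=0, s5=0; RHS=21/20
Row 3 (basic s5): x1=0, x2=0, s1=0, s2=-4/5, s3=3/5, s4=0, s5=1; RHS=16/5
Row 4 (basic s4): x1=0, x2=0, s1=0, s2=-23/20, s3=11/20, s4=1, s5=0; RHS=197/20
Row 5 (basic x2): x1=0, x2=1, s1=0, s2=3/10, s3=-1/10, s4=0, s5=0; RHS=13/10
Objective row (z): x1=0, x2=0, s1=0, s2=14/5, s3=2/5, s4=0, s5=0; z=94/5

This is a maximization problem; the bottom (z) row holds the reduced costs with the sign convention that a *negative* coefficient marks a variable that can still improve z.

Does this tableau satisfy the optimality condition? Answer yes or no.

No objective-row coefficient is strictly negative, so no entering variable exists; the tableau is optimal.

yes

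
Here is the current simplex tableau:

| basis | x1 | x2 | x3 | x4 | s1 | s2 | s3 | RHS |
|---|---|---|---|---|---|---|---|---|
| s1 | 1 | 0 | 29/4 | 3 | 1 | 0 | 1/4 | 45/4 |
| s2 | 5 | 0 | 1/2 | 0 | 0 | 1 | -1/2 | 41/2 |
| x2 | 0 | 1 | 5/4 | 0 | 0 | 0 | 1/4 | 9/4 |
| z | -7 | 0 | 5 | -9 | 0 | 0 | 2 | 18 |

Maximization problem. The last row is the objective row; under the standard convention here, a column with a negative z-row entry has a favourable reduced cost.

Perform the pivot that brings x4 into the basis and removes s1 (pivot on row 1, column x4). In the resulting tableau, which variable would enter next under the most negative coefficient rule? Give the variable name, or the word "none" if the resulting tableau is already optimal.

Pivot element 3. New z-row = old z-row − (-9)·(row 1/3).
Updated z-row coefficients: x1: -4, x2: 0, x3: 107/4, x4: 0, s1: 3, s2: 0, s3: 11/4.
The most negative is -4 in column x1, so x1 would enter next.

x1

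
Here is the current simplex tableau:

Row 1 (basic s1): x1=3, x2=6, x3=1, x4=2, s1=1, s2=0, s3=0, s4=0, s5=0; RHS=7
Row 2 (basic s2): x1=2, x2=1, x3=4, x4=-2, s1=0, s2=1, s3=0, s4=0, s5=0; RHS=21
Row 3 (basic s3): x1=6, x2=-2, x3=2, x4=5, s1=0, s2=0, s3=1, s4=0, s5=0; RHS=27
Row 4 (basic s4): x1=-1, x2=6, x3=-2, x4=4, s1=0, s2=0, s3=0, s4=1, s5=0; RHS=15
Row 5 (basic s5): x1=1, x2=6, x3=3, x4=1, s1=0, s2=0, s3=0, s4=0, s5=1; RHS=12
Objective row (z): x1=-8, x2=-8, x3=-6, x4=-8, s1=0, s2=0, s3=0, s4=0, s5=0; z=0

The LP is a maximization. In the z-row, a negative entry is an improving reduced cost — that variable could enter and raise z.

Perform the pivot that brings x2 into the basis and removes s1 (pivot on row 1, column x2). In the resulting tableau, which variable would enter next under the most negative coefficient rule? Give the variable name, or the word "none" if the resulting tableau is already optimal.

x4

Pivot element 6. New z-row = old z-row − (-8)·(row 1/6).
Updated z-row coefficients: x1: -4, x2: 0, x3: -14/3, x4: -16/3, s1: 4/3, s2: 0, s3: 0, s4: 0, s5: 0.
The most negative is -16/3 in column x4, so x4 would enter next.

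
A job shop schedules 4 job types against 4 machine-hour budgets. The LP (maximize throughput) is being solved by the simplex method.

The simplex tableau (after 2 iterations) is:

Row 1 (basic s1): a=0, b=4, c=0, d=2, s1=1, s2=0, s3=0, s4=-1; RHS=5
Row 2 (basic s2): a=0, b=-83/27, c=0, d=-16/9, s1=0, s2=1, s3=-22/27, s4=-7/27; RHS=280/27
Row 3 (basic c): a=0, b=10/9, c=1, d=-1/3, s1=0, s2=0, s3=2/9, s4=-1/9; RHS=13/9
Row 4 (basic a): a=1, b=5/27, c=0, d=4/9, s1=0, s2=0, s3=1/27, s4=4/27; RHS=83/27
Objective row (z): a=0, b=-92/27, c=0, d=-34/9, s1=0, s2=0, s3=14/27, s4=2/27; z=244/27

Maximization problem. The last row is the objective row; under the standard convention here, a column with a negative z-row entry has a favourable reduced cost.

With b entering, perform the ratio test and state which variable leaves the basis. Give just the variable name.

s1

Ratios: row 1 (s1): 5/4 = 5/4; row 2 (s2): entry -83/27 ≤ 0, skip; row 3 (c): (13/9)/(10/9) = 13/10; row 4 (a): (83/27)/(5/27) = 83/5.
Minimum ratio 5/4 is in the s1 row, so s1 leaves.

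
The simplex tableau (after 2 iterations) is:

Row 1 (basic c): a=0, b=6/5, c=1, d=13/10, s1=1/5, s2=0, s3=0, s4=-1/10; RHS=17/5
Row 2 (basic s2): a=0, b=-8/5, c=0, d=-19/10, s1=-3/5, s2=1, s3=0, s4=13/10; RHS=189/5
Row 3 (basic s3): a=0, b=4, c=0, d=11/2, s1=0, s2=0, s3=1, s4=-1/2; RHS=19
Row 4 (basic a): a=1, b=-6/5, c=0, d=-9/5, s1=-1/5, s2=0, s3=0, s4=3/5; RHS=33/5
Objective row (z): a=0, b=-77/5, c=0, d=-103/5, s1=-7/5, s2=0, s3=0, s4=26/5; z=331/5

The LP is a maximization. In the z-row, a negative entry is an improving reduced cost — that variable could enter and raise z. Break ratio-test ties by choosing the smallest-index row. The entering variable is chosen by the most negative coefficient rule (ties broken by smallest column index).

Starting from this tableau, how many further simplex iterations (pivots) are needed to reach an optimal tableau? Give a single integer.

pivot: d in, c out → z = 1561/13
No improving column remains; optimal.

1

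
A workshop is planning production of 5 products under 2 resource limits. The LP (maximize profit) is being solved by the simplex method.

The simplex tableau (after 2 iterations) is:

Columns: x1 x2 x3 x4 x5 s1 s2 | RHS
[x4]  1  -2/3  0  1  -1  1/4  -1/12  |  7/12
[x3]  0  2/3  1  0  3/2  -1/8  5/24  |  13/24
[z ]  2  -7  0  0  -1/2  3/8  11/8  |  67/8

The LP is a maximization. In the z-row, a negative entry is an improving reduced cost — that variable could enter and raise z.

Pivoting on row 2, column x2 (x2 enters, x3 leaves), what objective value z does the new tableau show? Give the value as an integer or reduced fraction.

225/16

Minimum ratio for x2: (13/24)/(2/3) = 13/16.
z changes by −(z-row coeff of x2)·ratio = −(-7)·(13/16) = 91/16.
New z = 67/8 + (91/16) = 225/16.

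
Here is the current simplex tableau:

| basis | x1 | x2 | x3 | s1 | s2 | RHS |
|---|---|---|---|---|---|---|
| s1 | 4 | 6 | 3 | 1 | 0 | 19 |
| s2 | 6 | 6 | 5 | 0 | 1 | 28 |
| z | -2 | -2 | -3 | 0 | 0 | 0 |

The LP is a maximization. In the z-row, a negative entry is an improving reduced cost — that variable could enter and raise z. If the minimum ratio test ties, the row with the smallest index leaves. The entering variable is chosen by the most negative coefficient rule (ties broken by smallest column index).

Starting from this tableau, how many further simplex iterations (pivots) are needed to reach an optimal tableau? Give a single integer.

1

pivot: x3 in, s2 out → z = 84/5
No improving column remains; optimal.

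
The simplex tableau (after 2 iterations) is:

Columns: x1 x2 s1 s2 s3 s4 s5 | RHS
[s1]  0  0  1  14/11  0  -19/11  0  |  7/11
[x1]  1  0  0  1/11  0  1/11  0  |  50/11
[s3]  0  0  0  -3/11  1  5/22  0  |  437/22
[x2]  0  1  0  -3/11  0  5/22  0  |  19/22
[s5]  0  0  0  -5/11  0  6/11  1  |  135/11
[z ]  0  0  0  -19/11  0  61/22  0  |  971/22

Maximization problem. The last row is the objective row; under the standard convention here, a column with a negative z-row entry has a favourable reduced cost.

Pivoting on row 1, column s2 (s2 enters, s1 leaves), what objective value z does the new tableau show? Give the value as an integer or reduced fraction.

Minimum ratio for s2: (7/11)/(14/11) = 1/2.
z changes by −(z-row coeff of s2)·ratio = −(-19/11)·(1/2) = 19/22.
New z = 971/22 + (19/22) = 45.

45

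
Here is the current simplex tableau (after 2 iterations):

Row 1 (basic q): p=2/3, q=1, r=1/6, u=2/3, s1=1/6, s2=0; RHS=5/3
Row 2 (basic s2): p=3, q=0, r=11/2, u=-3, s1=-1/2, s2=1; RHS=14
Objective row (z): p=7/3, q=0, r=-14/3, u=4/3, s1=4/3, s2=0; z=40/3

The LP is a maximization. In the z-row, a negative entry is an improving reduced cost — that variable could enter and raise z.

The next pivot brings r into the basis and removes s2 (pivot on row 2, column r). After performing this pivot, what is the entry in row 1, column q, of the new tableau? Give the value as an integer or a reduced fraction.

1

Pivot element is row 2, column r: 11/2.
Normalize row 2: new (row 2, q) = 0/(11/2) = 0.
row 1 ← row 1 − (1/6)·(new row 2): 1 − (1/6)·0 = 1.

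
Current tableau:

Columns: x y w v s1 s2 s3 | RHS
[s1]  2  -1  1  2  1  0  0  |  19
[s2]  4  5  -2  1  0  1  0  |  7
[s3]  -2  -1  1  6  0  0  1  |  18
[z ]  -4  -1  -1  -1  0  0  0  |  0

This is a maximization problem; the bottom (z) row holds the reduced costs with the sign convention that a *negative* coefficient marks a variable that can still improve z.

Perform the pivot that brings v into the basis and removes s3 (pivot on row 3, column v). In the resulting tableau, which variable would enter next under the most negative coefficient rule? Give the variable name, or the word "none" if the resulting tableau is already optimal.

x

Pivot element 6. New z-row = old z-row − (-1)·(row 3/6).
Updated z-row coefficients: x: -13/3, y: -7/6, w: -5/6, v: 0, s1: 0, s2: 0, s3: 1/6.
The most negative is -13/3 in column x, so x would enter next.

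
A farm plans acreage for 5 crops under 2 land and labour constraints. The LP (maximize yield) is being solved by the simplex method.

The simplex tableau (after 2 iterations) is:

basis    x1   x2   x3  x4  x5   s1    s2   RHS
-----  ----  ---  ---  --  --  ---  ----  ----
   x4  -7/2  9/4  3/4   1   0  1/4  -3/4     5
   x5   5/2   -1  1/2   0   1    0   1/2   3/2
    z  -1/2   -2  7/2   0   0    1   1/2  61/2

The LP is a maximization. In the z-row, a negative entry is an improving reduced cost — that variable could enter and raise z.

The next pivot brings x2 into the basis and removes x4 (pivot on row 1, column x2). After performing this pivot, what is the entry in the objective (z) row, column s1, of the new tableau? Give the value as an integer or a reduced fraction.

Pivot element is row 1, column x2: 9/4.
Normalize row 1: new (row 1, s1) = (1/4)/(9/4) = 1/9.
z-row ← z-row − (-2)·(new row 1): 1 − (-2)·(1/9) = 11/9.

11/9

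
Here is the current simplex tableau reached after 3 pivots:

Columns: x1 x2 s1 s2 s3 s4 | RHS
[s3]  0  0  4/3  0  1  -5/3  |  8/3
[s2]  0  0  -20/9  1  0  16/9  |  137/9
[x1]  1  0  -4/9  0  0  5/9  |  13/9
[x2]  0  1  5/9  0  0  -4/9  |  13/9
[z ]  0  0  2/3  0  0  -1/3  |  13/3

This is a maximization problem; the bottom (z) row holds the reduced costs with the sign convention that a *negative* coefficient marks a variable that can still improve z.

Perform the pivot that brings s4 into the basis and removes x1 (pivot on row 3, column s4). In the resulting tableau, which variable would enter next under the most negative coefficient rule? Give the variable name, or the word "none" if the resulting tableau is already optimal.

none

Pivot element 5/9. New z-row = old z-row − (-1/3)·(row 3/(5/9)).
Updated z-row coefficients: x1: 3/5, x2: 0, s1: 2/5, s2: 0, s3: 0, s4: 0.
No coefficient is strictly negative; the tableau after this pivot is optimal.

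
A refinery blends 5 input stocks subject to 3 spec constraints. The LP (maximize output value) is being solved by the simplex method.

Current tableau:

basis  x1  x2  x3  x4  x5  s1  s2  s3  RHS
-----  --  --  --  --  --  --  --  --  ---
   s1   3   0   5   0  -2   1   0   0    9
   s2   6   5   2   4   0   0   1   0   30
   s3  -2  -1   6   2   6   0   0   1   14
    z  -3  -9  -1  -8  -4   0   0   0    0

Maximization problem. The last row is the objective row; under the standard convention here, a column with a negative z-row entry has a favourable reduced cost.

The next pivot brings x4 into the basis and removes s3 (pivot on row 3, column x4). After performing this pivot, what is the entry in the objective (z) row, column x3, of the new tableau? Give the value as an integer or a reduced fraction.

Pivot element is row 3, column x4: 2.
Normalize row 3: new (row 3, x3) = 6/2 = 3.
z-row ← z-row − (-8)·(new row 3): -1 − (-8)·3 = 23.

23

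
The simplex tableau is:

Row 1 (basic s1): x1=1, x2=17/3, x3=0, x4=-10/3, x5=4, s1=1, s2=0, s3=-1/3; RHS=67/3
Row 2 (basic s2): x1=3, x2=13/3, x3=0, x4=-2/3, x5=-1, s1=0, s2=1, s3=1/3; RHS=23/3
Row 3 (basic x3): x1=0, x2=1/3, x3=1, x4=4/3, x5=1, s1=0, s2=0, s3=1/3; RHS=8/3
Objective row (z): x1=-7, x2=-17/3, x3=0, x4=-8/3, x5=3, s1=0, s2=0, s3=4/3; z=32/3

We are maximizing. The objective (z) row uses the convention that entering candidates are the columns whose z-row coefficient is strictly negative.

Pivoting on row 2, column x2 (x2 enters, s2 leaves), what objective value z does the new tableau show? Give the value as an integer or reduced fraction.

Minimum ratio for x2: (23/3)/(13/3) = 23/13.
z changes by −(z-row coeff of x2)·ratio = −(-17/3)·(23/13) = 391/39.
New z = 32/3 + (391/39) = 269/13.

269/13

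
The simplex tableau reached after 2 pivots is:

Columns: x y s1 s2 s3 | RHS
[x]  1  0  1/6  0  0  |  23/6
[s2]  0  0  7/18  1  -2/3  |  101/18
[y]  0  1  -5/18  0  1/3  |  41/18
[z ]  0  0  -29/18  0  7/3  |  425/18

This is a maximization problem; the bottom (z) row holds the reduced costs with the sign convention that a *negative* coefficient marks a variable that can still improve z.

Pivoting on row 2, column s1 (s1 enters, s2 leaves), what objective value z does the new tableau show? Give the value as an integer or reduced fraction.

328/7

Minimum ratio for s1: (101/18)/(7/18) = 101/7.
z changes by −(z-row coeff of s1)·ratio = −(-29/18)·(101/7) = 2929/126.
New z = 425/18 + (2929/126) = 328/7.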